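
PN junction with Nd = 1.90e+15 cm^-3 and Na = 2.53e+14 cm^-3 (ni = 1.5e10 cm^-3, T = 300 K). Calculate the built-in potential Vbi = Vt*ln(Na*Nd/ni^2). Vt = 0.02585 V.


Step 1: Compute Na*Nd/ni^2 = 2.53e+14 * 1.90e+15 / (1.5e10)^2 = 2.1364e+09
Step 2: ln(2.1364e+09) = 21.4824
Step 3: Vbi = 0.02585 * 21.4824 = 0.555 V

0.555


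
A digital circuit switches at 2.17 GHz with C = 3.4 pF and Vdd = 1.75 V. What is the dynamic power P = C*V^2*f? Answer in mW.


Step 1: V^2 = 1.75^2 = 3.0625 V^2
Step 2: P = C*V^2*f = 3.4e-12 F * 3.0625 * 2.17e9 Hz
Step 3: P = 2.2595125e-02 W
Step 4: P = 22.595 mW

22.595


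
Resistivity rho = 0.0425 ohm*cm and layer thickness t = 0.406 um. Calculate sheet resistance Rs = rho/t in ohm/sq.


Step 1: Convert thickness to cm: t = 0.406 um = 4.0600e-05 cm
Step 2: Rs = rho / t = 0.0425 / 4.0600e-05
Step 3: Rs = 1046.8 ohm/sq

1046.8


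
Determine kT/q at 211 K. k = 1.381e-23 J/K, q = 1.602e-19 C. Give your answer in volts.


Step 1: kT = 1.381e-23 * 211 = 2.91391e-21 J
Step 2: Vt = kT/q = 2.91391e-21 / 1.602e-19
Step 3: Vt = 0.01819 V

0.01819


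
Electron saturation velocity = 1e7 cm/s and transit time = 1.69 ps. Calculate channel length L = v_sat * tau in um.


Step 1: tau in seconds = 1.69 ps * 1e-12 = 1.6900e-12 s
Step 2: L = v_sat * tau = 1e7 * 1.6900e-12 = 1.6900e-05 cm
Step 3: L in um = 1.6900e-05 * 1e4 = 0.169 um

0.169


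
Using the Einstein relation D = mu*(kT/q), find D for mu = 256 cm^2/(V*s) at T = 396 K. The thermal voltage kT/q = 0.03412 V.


Step 1: D = mu * (kT/q)
Step 2: D = 256 * 0.03412
Step 3: D = 8.73 cm^2/s

8.73


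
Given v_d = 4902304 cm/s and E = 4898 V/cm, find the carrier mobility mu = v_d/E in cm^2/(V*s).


Step 1: mu = v_d / E
Step 2: mu = 4902304 / 4898
Step 3: mu = 1000.88 cm^2/(V*s)

1000.88


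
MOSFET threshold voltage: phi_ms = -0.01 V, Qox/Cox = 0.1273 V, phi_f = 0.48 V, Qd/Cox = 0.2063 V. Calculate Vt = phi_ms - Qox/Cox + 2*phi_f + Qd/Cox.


Step 1: Vt = phi_ms - Qox/Cox + 2*phi_f + Qd/Cox
Step 2: Vt = -0.01 - 0.1273 + 2*0.48 + 0.2063
Step 3: Vt = -0.01 - 0.1273 + 0.96 + 0.2063
Step 4: Vt = 1.029 V

1.029


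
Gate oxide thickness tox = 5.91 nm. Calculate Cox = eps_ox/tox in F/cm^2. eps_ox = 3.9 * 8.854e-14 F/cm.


Step 1: eps_ox = 3.9 * 8.854e-14 = 3.45306e-13 F/cm
Step 2: tox in cm = 5.91 nm * 1e-7 = 5.9100e-07 cm
Step 3: Cox = 3.45306e-13 / 5.9100e-07 = 5.84e-07 F/cm^2

5.84e-07


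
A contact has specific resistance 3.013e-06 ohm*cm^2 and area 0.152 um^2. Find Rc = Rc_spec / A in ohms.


Step 1: Convert area to cm^2: 0.152 um^2 = 1.5200e-09 cm^2
Step 2: Rc = Rc_spec / A = 3.013e-06 / 1.5200e-09
Step 3: Rc = 1.98e+03 ohms

1.98e+03


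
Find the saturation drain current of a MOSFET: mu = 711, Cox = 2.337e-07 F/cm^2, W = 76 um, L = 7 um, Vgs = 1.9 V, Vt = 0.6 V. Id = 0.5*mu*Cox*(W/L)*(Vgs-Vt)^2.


Step 1: Overdrive voltage Vov = Vgs - Vt = 1.9 - 0.6 = 1.3 V
Step 2: W/L = 76/7 = 10.8571
Step 3: Id = 0.5 * 711 * 2.337e-07 * 10.8571 * 1.3^2
Step 4: Id = 1.52e-03 A

1.52e-03


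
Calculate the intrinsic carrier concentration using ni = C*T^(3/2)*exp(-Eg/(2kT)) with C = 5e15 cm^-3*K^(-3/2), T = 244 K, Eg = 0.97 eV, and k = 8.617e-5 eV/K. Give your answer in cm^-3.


Step 1: Compute kT = 8.617e-5 * 244 = 0.02102548 eV
Step 2: Exponent = -Eg/(2kT) = -0.97/(2*0.02102548) = -23.06725
Step 3: T^(3/2) = 244^1.5 = 3811.40
Step 4: ni = 5e15 * 3811.40 * exp(-23.06725) = 1.83e+09 cm^-3

1.83e+09


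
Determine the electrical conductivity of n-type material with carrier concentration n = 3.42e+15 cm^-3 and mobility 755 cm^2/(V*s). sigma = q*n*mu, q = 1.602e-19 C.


Step 1: sigma = q * n * mu
Step 2: sigma = 1.602e-19 * 3.42e+15 * 755
Step 3: sigma = 4.137e-01 S/cm

4.137e-01


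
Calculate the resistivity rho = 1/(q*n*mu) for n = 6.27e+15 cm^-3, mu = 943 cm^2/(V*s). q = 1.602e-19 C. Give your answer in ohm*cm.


Step 1: sigma = q * n * mu = 1.602e-19 * 6.27e+15 * 943 = 9.47200e-01 S/cm
Step 2: rho = 1 / sigma = 1 / 9.47200e-01 = 1.056 ohm*cm

1.056


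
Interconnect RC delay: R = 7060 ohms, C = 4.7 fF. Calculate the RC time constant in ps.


Step 1: tau = R * C
Step 2: tau = 7060 * 4.7 fF = 7060 * 4.7e-15 F
Step 3: tau = 3.3182e-11 s = 33.182 ps

33.182


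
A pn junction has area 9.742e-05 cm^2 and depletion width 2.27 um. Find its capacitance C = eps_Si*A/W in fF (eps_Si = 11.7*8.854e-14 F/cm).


Step 1: eps_Si = 11.7 * 8.854e-14 = 1.035918e-12 F/cm
Step 2: W in cm = 2.27 * 1e-4 = 2.27e-04 cm
Step 3: C = 1.035918e-12 * 9.742e-05 / 2.27e-04 = 4.445777e-13 F
Step 4: C = 444.58 fF

444.58


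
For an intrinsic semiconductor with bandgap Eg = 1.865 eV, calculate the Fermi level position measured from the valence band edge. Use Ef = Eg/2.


Step 1: For an intrinsic semiconductor, the Fermi level sits at midgap.
Step 2: Ef = Eg / 2 = 1.865 / 2 = 0.9325 eV

0.9325


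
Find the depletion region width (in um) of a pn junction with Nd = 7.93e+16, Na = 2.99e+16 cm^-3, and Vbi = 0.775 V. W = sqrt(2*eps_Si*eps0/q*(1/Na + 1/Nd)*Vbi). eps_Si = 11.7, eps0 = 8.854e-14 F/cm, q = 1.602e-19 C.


Step 1: 1/Na + 1/Nd = 1/2.99e+16 + 1/7.93e+16 = 4.60552e-17
Step 2: 2*eps*eps0/q = 2*11.7*8.854e-14/1.602e-19 = 1.293281e+07
Step 3: W^2 = 1.293281e+07 * 4.60552e-17 * 0.775 = 4.61608e-10
Step 4: W = sqrt(4.61608e-10) = 2.149e-05 cm = 0.2149 um

0.2149


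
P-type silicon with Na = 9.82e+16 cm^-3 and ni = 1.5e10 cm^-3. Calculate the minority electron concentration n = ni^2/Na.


Step 1: Majority hole concentration p ≈ Na = 9.82e+16 cm^-3
Step 2: n = ni^2 / Na = (1.5e10)^2 / 9.82e+16
Step 3: n = 2.29e+03 cm^-3

2.29e+03


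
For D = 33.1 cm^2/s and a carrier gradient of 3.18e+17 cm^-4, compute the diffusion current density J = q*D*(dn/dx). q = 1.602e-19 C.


Step 1: J = q * D * (dn/dx)
Step 2: J = 1.602e-19 * 33.1 * 3.18e+17
Step 3: J = 1.69e+00 A/cm^2

1.69e+00


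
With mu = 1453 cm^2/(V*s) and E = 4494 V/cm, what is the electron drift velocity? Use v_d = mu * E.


Step 1: v_d = mu * E
Step 2: v_d = 1453 * 4494 = 6529782
Step 3: v_d = 6.53e+06 cm/s

6.53e+06


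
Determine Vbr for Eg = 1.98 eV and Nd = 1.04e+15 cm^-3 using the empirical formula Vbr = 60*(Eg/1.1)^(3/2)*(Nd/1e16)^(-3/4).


Step 1: Eg/1.1 = 1.98/1.1 = 1.800000
Step 2: (Eg/1.1)^1.5 = 1.800000^1.5 = 2.414953
Step 3: (Nd/1e16)^(-0.75) = (0.104)^(-0.75) = 5.460407
Step 4: Vbr = 60 * 2.414953 * 5.460407 = 791.2 V

791.2


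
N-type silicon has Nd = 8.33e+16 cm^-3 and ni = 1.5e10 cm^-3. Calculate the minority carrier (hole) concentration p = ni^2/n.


Step 1: Since Nd >> ni, n ≈ Nd = 8.33e+16 cm^-3
Step 2: p = ni^2 / n = (1.5e10)^2 / 8.33e+16
Step 3: p = 2.25e20 / 8.33e+16 = 2.70e+03 cm^-3

2.70e+03


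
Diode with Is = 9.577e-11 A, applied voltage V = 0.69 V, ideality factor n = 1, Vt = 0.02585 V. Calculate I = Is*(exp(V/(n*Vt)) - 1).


Step 1: V/(n*Vt) = 0.69/(1*0.02585) = 26.6925
Step 2: exp(26.6925) = 3.9121e+11
Step 3: I = 9.577e-11 * (3.9121e+11 - 1) = 3.75e+01 A

3.75e+01


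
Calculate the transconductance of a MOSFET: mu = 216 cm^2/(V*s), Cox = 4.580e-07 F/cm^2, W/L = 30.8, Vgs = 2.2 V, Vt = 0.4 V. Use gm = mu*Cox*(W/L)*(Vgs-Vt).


Step 1: Vov = Vgs - Vt = 2.2 - 0.4 = 1.8 V
Step 2: gm = mu * Cox * (W/L) * Vov
Step 3: gm = 216 * 4.580e-07 * 30.8 * 1.8 = 5.48e-03 S

5.48e-03


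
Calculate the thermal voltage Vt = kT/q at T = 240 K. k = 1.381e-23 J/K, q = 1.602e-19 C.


Step 1: kT = 1.381e-23 * 240 = 3.3144e-21 J
Step 2: Vt = kT/q = 3.3144e-21 / 1.602e-19
Step 3: Vt = 0.02069 V

0.02069


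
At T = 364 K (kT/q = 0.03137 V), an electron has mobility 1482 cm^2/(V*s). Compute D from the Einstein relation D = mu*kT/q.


Step 1: D = mu * (kT/q)
Step 2: D = 1482 * 0.03137
Step 3: D = 46.49 cm^2/s

46.49


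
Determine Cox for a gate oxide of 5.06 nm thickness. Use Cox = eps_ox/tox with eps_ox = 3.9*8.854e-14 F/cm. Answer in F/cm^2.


Step 1: eps_ox = 3.9 * 8.854e-14 = 3.45306e-13 F/cm
Step 2: tox in cm = 5.06 nm * 1e-7 = 5.0600e-07 cm
Step 3: Cox = 3.45306e-13 / 5.0600e-07 = 6.82e-07 F/cm^2

6.82e-07


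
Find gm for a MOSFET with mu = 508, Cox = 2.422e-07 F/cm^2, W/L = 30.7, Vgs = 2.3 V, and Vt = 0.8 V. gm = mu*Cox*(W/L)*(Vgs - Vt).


Step 1: Vov = Vgs - Vt = 2.3 - 0.8 = 1.5 V
Step 2: gm = mu * Cox * (W/L) * Vov
Step 3: gm = 508 * 2.422e-07 * 30.7 * 1.5 = 5.67e-03 S

5.67e-03


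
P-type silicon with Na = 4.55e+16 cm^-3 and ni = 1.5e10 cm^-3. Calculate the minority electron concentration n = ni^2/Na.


Step 1: Majority hole concentration p ≈ Na = 4.55e+16 cm^-3
Step 2: n = ni^2 / Na = (1.5e10)^2 / 4.55e+16
Step 3: n = 4.95e+03 cm^-3

4.95e+03


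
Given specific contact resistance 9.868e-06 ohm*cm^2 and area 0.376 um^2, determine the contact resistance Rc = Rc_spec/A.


Step 1: Convert area to cm^2: 0.376 um^2 = 3.7600e-09 cm^2
Step 2: Rc = Rc_spec / A = 9.868e-06 / 3.7600e-09
Step 3: Rc = 2.62e+03 ohms

2.62e+03


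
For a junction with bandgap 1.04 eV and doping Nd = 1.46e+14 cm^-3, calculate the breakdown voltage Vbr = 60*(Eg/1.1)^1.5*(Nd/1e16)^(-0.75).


Step 1: Eg/1.1 = 1.04/1.1 = 0.945455
Step 2: (Eg/1.1)^1.5 = 0.945455^1.5 = 0.919309
Step 3: (Nd/1e16)^(-0.75) = (0.0146)^(-0.75) = 23.808682
Step 4: Vbr = 60 * 0.919309 * 23.808682 = 1313.3 V

1313.3


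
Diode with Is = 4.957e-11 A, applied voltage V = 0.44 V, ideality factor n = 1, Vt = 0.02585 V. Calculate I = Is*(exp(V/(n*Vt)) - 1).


Step 1: V/(n*Vt) = 0.44/(1*0.02585) = 17.0213
Step 2: exp(17.0213) = 2.4675e+07
Step 3: I = 4.957e-11 * (2.4675e+07 - 1) = 1.22e-03 A

1.22e-03


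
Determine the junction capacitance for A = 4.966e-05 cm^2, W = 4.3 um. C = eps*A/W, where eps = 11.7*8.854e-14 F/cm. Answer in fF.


Step 1: eps_Si = 11.7 * 8.854e-14 = 1.035918e-12 F/cm
Step 2: W in cm = 4.3 * 1e-4 = 4.30e-04 cm
Step 3: C = 1.035918e-12 * 4.966e-05 / 4.30e-04 = 1.196365e-13 F
Step 4: C = 119.64 fF

119.64


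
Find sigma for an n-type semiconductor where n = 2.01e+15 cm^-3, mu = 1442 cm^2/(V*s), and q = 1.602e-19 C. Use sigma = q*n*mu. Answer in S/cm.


Step 1: sigma = q * n * mu
Step 2: sigma = 1.602e-19 * 2.01e+15 * 1442
Step 3: sigma = 4.643e-01 S/cm

4.643e-01


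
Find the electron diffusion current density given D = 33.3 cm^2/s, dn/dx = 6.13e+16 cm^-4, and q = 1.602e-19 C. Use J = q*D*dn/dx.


Step 1: J = q * D * (dn/dx)
Step 2: J = 1.602e-19 * 33.3 * 6.13e+16
Step 3: J = 3.27e-01 A/cm^2

3.27e-01


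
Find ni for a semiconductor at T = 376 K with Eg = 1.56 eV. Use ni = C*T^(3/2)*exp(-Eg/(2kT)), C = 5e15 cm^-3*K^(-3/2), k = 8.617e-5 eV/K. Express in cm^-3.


Step 1: Compute kT = 8.617e-5 * 376 = 0.03239992 eV
Step 2: Exponent = -Eg/(2kT) = -1.56/(2*0.03239992) = -24.07413
Step 3: T^(3/2) = 376^1.5 = 7290.91
Step 4: ni = 5e15 * 7290.91 * exp(-24.07413) = 1.28e+09 cm^-3

1.28e+09


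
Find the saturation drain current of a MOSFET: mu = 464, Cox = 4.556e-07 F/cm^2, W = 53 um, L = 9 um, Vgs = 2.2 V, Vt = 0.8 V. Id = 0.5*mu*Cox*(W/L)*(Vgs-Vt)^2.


Step 1: Overdrive voltage Vov = Vgs - Vt = 2.2 - 0.8 = 1.4 V
Step 2: W/L = 53/9 = 5.88889
Step 3: Id = 0.5 * 464 * 4.556e-07 * 5.88889 * 1.4^2
Step 4: Id = 1.22e-03 A

1.22e-03


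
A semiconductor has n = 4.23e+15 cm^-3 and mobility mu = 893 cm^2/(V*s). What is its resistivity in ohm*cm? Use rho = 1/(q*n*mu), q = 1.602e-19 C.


Step 1: sigma = q * n * mu = 1.602e-19 * 4.23e+15 * 893 = 6.05138e-01 S/cm
Step 2: rho = 1 / sigma = 1 / 6.05138e-01 = 1.653 ohm*cm

1.653


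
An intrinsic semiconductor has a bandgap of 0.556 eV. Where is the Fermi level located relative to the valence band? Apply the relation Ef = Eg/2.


Step 1: For an intrinsic semiconductor, the Fermi level sits at midgap.
Step 2: Ef = Eg / 2 = 0.556 / 2 = 0.278 eV

0.278


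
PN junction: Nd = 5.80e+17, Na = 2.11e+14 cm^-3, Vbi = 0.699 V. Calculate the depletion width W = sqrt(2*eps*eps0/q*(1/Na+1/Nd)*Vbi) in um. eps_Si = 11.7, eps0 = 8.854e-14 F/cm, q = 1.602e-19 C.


Step 1: 1/Na + 1/Nd = 1/2.11e+14 + 1/5.80e+17 = 4.74106e-15
Step 2: 2*eps*eps0/q = 2*11.7*8.854e-14/1.602e-19 = 1.293281e+07
Step 3: W^2 = 1.293281e+07 * 4.74106e-15 * 0.699 = 4.28593e-08
Step 4: W = sqrt(4.28593e-08) = 2.070e-04 cm = 2.07 um

2.07


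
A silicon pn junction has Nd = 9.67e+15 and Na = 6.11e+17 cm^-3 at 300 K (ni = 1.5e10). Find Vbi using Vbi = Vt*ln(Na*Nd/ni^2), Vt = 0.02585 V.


Step 1: Compute Na*Nd/ni^2 = 6.11e+17 * 9.67e+15 / (1.5e10)^2 = 2.6259e+13
Step 2: ln(2.6259e+13) = 30.8990
Step 3: Vbi = 0.02585 * 30.8990 = 0.799 V

0.799


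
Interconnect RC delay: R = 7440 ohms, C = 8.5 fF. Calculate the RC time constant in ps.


Step 1: tau = R * C
Step 2: tau = 7440 * 8.5 fF = 7440 * 8.5e-15 F
Step 3: tau = 6.324e-11 s = 63.24 ps

63.24


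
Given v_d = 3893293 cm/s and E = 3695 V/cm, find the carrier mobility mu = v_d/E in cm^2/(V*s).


Step 1: mu = v_d / E
Step 2: mu = 3893293 / 3695
Step 3: mu = 1053.67 cm^2/(V*s)

1053.67


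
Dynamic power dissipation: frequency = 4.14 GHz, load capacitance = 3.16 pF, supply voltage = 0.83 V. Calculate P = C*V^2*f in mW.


Step 1: V^2 = 0.83^2 = 0.6889 V^2
Step 2: P = C*V^2*f = 3.16e-12 F * 0.6889 * 4.14e9 Hz
Step 3: P = 9.01246536e-03 W
Step 4: P = 9.012 mW

9.012


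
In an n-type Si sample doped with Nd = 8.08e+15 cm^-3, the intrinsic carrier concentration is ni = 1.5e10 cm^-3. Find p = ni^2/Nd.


Step 1: Since Nd >> ni, n ≈ Nd = 8.08e+15 cm^-3
Step 2: p = ni^2 / n = (1.5e10)^2 / 8.08e+15
Step 3: p = 2.25e20 / 8.08e+15 = 2.78e+04 cm^-3

2.78e+04


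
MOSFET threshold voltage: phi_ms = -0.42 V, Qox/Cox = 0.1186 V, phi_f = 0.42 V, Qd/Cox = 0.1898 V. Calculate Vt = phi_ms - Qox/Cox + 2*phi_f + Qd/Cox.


Step 1: Vt = phi_ms - Qox/Cox + 2*phi_f + Qd/Cox
Step 2: Vt = -0.42 - 0.1186 + 2*0.42 + 0.1898
Step 3: Vt = -0.42 - 0.1186 + 0.84 + 0.1898
Step 4: Vt = 0.4912 V

0.4912


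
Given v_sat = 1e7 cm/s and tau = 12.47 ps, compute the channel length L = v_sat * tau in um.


Step 1: tau in seconds = 12.47 ps * 1e-12 = 1.2470e-11 s
Step 2: L = v_sat * tau = 1e7 * 1.2470e-11 = 1.2470e-04 cm
Step 3: L in um = 1.2470e-04 * 1e4 = 1.247 um

1.247


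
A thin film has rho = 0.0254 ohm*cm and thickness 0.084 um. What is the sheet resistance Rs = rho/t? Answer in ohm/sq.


Step 1: Convert thickness to cm: t = 0.084 um = 8.4000e-06 cm
Step 2: Rs = rho / t = 0.0254 / 8.4000e-06
Step 3: Rs = 3023.8 ohm/sq

3023.8


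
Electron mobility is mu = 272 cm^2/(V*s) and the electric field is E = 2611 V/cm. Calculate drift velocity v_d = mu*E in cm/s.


Step 1: v_d = mu * E
Step 2: v_d = 272 * 2611 = 710192
Step 3: v_d = 7.10e+05 cm/s

7.10e+05


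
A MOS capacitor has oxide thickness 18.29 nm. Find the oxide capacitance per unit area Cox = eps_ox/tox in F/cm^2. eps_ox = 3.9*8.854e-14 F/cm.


Step 1: eps_ox = 3.9 * 8.854e-14 = 3.45306e-13 F/cm
Step 2: tox in cm = 18.29 nm * 1e-7 = 1.8290e-06 cm
Step 3: Cox = 3.45306e-13 / 1.8290e-06 = 1.89e-07 F/cm^2

1.89e-07


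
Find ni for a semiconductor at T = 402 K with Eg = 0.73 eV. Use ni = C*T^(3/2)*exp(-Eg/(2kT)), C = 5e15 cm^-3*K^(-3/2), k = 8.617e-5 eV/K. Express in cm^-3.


Step 1: Compute kT = 8.617e-5 * 402 = 0.03464034 eV
Step 2: Exponent = -Eg/(2kT) = -0.73/(2*0.03464034) = -10.53685
Step 3: T^(3/2) = 402^1.5 = 8060.07
Step 4: ni = 5e15 * 8060.07 * exp(-10.53685) = 1.07e+15 cm^-3

1.07e+15


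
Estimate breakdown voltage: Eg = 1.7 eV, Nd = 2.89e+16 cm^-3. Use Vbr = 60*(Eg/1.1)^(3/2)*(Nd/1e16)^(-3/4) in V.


Step 1: Eg/1.1 = 1.7/1.1 = 1.545455
Step 2: (Eg/1.1)^1.5 = 1.545455^1.5 = 1.921253
Step 3: (Nd/1e16)^(-0.75) = (2.89)^(-0.75) = 0.451156
Step 4: Vbr = 60 * 1.921253 * 0.451156 = 52.0 V

52.0


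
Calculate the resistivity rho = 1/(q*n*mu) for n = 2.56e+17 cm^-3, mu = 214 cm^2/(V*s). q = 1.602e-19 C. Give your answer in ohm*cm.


Step 1: sigma = q * n * mu = 1.602e-19 * 2.56e+17 * 214 = 8.77640e+00 S/cm
Step 2: rho = 1 / sigma = 1 / 8.77640e+00 = 0.1139 ohm*cm

0.1139


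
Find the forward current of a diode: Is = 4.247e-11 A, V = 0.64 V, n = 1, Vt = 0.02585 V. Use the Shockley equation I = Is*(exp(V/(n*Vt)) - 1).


Step 1: V/(n*Vt) = 0.64/(1*0.02585) = 24.7582
Step 2: exp(24.7582) = 5.6539e+10
Step 3: I = 4.247e-11 * (5.6539e+10 - 1) = 2.40e+00 A

2.40e+00


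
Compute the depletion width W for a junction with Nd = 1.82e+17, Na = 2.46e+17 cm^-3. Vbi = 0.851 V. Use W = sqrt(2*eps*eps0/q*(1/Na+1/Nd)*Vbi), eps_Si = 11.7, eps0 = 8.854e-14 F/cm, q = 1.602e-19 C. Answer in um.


Step 1: 1/Na + 1/Nd = 1/2.46e+17 + 1/1.82e+17 = 9.55955e-18
Step 2: 2*eps*eps0/q = 2*11.7*8.854e-14/1.602e-19 = 1.293281e+07
Step 3: W^2 = 1.293281e+07 * 9.55955e-18 * 0.851 = 1.05211e-10
Step 4: W = sqrt(1.05211e-10) = 1.026e-05 cm = 0.1026 um

0.1026


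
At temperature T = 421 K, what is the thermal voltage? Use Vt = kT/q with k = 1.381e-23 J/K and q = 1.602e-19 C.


Step 1: kT = 1.381e-23 * 421 = 5.81401e-21 J
Step 2: Vt = kT/q = 5.81401e-21 / 1.602e-19
Step 3: Vt = 0.03629 V

0.03629


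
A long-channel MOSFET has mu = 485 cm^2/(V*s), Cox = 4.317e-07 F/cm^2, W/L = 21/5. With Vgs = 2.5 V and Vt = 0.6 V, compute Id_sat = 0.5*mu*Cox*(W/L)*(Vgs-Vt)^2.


Step 1: Overdrive voltage Vov = Vgs - Vt = 2.5 - 0.6 = 1.9 V
Step 2: W/L = 21/5 = 4.2
Step 3: Id = 0.5 * 485 * 4.317e-07 * 4.2 * 1.9^2
Step 4: Id = 1.59e-03 A

1.59e-03


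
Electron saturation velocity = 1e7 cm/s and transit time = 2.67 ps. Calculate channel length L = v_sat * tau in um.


Step 1: tau in seconds = 2.67 ps * 1e-12 = 2.6700e-12 s
Step 2: L = v_sat * tau = 1e7 * 2.6700e-12 = 2.6700e-05 cm
Step 3: L in um = 2.6700e-05 * 1e4 = 0.267 um

0.267


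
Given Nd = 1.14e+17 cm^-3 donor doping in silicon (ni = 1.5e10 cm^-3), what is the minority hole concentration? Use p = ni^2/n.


Step 1: Since Nd >> ni, n ≈ Nd = 1.14e+17 cm^-3
Step 2: p = ni^2 / n = (1.5e10)^2 / 1.14e+17
Step 3: p = 2.25e20 / 1.14e+17 = 1.97e+03 cm^-3

1.97e+03


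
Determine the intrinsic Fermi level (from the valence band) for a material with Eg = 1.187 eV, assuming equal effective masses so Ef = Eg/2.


Step 1: For an intrinsic semiconductor, the Fermi level sits at midgap.
Step 2: Ef = Eg / 2 = 1.187 / 2 = 0.5935 eV

0.5935


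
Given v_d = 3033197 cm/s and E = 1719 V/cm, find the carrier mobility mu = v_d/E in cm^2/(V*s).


Step 1: mu = v_d / E
Step 2: mu = 3033197 / 1719
Step 3: mu = 1764.51 cm^2/(V*s)

1764.51


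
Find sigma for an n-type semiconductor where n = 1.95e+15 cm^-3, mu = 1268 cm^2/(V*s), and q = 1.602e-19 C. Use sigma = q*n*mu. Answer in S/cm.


Step 1: sigma = q * n * mu
Step 2: sigma = 1.602e-19 * 1.95e+15 * 1268
Step 3: sigma = 3.961e-01 S/cm

3.961e-01


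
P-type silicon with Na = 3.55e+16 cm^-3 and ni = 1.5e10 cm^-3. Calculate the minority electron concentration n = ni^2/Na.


Step 1: Majority hole concentration p ≈ Na = 3.55e+16 cm^-3
Step 2: n = ni^2 / Na = (1.5e10)^2 / 3.55e+16
Step 3: n = 6.34e+03 cm^-3

6.34e+03


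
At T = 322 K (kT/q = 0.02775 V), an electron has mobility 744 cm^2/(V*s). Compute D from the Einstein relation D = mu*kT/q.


Step 1: D = mu * (kT/q)
Step 2: D = 744 * 0.02775
Step 3: D = 20.65 cm^2/s

20.65


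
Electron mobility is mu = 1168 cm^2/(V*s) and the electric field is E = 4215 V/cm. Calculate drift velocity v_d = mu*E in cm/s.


Step 1: v_d = mu * E
Step 2: v_d = 1168 * 4215 = 4923120
Step 3: v_d = 4.92e+06 cm/s

4.92e+06


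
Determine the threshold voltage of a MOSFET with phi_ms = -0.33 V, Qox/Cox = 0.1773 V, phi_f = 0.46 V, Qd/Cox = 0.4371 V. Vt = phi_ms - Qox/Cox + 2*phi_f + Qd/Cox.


Step 1: Vt = phi_ms - Qox/Cox + 2*phi_f + Qd/Cox
Step 2: Vt = -0.33 - 0.1773 + 2*0.46 + 0.4371
Step 3: Vt = -0.33 - 0.1773 + 0.92 + 0.4371
Step 4: Vt = 0.8498 V

0.8498


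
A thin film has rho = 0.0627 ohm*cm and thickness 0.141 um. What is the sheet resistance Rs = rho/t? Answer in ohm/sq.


Step 1: Convert thickness to cm: t = 0.141 um = 1.4100e-05 cm
Step 2: Rs = rho / t = 0.0627 / 1.4100e-05
Step 3: Rs = 4446.8 ohm/sq

4446.8


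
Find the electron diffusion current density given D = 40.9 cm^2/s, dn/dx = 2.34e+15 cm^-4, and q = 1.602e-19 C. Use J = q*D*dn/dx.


Step 1: J = q * D * (dn/dx)
Step 2: J = 1.602e-19 * 40.9 * 2.34e+15
Step 3: J = 1.53e-02 A/cm^2

1.53e-02


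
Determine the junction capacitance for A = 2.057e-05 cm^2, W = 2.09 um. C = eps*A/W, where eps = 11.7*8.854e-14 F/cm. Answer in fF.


Step 1: eps_Si = 11.7 * 8.854e-14 = 1.035918e-12 F/cm
Step 2: W in cm = 2.09 * 1e-4 = 2.09e-04 cm
Step 3: C = 1.035918e-12 * 2.057e-05 / 2.09e-04 = 1.019561e-13 F
Step 4: C = 101.96 fF

101.96


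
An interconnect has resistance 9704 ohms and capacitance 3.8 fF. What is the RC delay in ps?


Step 1: tau = R * C
Step 2: tau = 9704 * 3.8 fF = 9704 * 3.8e-15 F
Step 3: tau = 3.68752e-11 s = 36.8752 ps

36.8752


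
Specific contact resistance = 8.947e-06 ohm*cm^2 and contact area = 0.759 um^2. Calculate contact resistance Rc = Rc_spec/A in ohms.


Step 1: Convert area to cm^2: 0.759 um^2 = 7.5900e-09 cm^2
Step 2: Rc = Rc_spec / A = 8.947e-06 / 7.5900e-09
Step 3: Rc = 1.18e+03 ohms

1.18e+03


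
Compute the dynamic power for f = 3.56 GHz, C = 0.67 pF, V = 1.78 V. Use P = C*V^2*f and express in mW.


Step 1: V^2 = 1.78^2 = 3.1684 V^2
Step 2: P = C*V^2*f = 0.67e-12 F * 3.1684 * 3.56e9 Hz
Step 3: P = 7.55726768e-03 W
Step 4: P = 7.557 mW

7.557


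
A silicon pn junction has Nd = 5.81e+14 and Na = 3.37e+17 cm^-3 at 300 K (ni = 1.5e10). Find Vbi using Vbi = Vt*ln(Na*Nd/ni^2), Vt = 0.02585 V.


Step 1: Compute Na*Nd/ni^2 = 3.37e+17 * 5.81e+14 / (1.5e10)^2 = 8.7021e+11
Step 2: ln(8.7021e+11) = 27.4920
Step 3: Vbi = 0.02585 * 27.4920 = 0.711 V

0.711


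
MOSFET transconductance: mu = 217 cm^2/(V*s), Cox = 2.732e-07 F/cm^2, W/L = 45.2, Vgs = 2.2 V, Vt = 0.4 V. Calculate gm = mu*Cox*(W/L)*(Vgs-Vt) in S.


Step 1: Vov = Vgs - Vt = 2.2 - 0.4 = 1.8 V
Step 2: gm = mu * Cox * (W/L) * Vov
Step 3: gm = 217 * 2.732e-07 * 45.2 * 1.8 = 4.82e-03 S

4.82e-03


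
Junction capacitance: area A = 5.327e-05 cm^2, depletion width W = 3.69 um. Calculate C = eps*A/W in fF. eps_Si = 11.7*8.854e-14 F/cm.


Step 1: eps_Si = 11.7 * 8.854e-14 = 1.035918e-12 F/cm
Step 2: W in cm = 3.69 * 1e-4 = 3.69e-04 cm
Step 3: C = 1.035918e-12 * 5.327e-05 / 3.69e-04 = 1.495484e-13 F
Step 4: C = 149.55 fF

149.55


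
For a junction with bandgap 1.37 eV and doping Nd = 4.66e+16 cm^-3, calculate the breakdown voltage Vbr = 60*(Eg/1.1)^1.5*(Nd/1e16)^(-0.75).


Step 1: Eg/1.1 = 1.37/1.1 = 1.245455
Step 2: (Eg/1.1)^1.5 = 1.245455^1.5 = 1.389927
Step 3: (Nd/1e16)^(-0.75) = (4.66)^(-0.75) = 0.315290
Step 4: Vbr = 60 * 1.389927 * 0.315290 = 26.3 V

26.3


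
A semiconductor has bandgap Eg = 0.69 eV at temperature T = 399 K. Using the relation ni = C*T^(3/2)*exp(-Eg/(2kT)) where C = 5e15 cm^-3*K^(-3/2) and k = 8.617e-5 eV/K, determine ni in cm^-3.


Step 1: Compute kT = 8.617e-5 * 399 = 0.03438183 eV
Step 2: Exponent = -Eg/(2kT) = -0.69/(2*0.03438183) = -10.03437
Step 3: T^(3/2) = 399^1.5 = 7970.02
Step 4: ni = 5e15 * 7970.02 * exp(-10.03437) = 1.75e+15 cm^-3

1.75e+15


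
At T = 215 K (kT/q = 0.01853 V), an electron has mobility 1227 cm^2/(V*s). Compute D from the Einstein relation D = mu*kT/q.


Step 1: D = mu * (kT/q)
Step 2: D = 1227 * 0.01853
Step 3: D = 22.74 cm^2/s

22.74


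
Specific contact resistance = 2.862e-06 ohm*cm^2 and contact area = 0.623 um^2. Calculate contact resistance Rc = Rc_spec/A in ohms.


Step 1: Convert area to cm^2: 0.623 um^2 = 6.2300e-09 cm^2
Step 2: Rc = Rc_spec / A = 2.862e-06 / 6.2300e-09
Step 3: Rc = 4.59e+02 ohms

4.59e+02


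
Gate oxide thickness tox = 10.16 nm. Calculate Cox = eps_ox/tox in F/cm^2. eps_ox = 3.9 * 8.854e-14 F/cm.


Step 1: eps_ox = 3.9 * 8.854e-14 = 3.45306e-13 F/cm
Step 2: tox in cm = 10.16 nm * 1e-7 = 1.0160e-06 cm
Step 3: Cox = 3.45306e-13 / 1.0160e-06 = 3.40e-07 F/cm^2

3.40e-07


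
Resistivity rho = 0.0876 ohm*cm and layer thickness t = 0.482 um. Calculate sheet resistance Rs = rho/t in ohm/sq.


Step 1: Convert thickness to cm: t = 0.482 um = 4.8200e-05 cm
Step 2: Rs = rho / t = 0.0876 / 4.8200e-05
Step 3: Rs = 1817.4 ohm/sq

1817.4


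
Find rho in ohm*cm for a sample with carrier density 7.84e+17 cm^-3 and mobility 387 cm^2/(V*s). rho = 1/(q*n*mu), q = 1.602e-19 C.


Step 1: sigma = q * n * mu = 1.602e-19 * 7.84e+17 * 387 = 4.86060e+01 S/cm
Step 2: rho = 1 / sigma = 1 / 4.86060e+01 = 0.02057 ohm*cm

0.02057


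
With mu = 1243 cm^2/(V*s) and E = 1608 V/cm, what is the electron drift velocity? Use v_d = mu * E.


Step 1: v_d = mu * E
Step 2: v_d = 1243 * 1608 = 1998744
Step 3: v_d = 2.00e+06 cm/s

2.00e+06


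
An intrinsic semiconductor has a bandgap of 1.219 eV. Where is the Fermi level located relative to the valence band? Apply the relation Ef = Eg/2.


Step 1: For an intrinsic semiconductor, the Fermi level sits at midgap.
Step 2: Ef = Eg / 2 = 1.219 / 2 = 0.6095 eV

0.6095


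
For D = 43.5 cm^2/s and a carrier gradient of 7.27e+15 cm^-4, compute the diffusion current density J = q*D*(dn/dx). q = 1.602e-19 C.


Step 1: J = q * D * (dn/dx)
Step 2: J = 1.602e-19 * 43.5 * 7.27e+15
Step 3: J = 5.07e-02 A/cm^2

5.07e-02


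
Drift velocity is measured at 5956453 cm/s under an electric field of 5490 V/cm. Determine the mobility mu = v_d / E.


Step 1: mu = v_d / E
Step 2: mu = 5956453 / 5490
Step 3: mu = 1084.96 cm^2/(V*s)

1084.96


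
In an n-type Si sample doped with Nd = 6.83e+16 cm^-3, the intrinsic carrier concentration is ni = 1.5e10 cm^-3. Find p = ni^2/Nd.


Step 1: Since Nd >> ni, n ≈ Nd = 6.83e+16 cm^-3
Step 2: p = ni^2 / n = (1.5e10)^2 / 6.83e+16
Step 3: p = 2.25e20 / 6.83e+16 = 3.29e+03 cm^-3

3.29e+03


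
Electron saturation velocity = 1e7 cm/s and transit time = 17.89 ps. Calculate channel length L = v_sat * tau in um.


Step 1: tau in seconds = 17.89 ps * 1e-12 = 1.7890e-11 s
Step 2: L = v_sat * tau = 1e7 * 1.7890e-11 = 1.7890e-04 cm
Step 3: L in um = 1.7890e-04 * 1e4 = 1.789 um

1.789


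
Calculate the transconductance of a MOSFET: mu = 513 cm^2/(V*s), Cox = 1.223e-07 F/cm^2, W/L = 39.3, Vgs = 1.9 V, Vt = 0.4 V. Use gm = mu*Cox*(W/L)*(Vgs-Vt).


Step 1: Vov = Vgs - Vt = 1.9 - 0.4 = 1.5 V
Step 2: gm = mu * Cox * (W/L) * Vov
Step 3: gm = 513 * 1.223e-07 * 39.3 * 1.5 = 3.70e-03 S

3.70e-03


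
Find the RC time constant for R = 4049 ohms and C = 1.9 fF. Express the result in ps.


Step 1: tau = R * C
Step 2: tau = 4049 * 1.9 fF = 4049 * 1.9e-15 F
Step 3: tau = 7.6931e-12 s = 7.6931 ps

7.6931


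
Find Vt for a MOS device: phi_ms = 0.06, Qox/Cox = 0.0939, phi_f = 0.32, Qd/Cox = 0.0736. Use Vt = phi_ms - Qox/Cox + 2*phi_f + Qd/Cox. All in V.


Step 1: Vt = phi_ms - Qox/Cox + 2*phi_f + Qd/Cox
Step 2: Vt = 0.06 - 0.0939 + 2*0.32 + 0.0736
Step 3: Vt = 0.06 - 0.0939 + 0.64 + 0.0736
Step 4: Vt = 0.6797 V

0.6797


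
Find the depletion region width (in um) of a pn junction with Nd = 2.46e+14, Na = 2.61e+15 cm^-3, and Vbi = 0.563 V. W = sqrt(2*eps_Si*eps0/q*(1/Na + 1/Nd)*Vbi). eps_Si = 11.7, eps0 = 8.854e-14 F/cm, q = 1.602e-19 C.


Step 1: 1/Na + 1/Nd = 1/2.61e+15 + 1/2.46e+14 = 4.44818e-15
Step 2: 2*eps*eps0/q = 2*11.7*8.854e-14/1.602e-19 = 1.293281e+07
Step 3: W^2 = 1.293281e+07 * 4.44818e-15 * 0.563 = 3.23880e-08
Step 4: W = sqrt(3.23880e-08) = 1.800e-04 cm = 1.8 um

1.8


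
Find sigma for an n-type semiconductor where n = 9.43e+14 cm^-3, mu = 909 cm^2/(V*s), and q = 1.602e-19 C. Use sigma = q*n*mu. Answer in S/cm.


Step 1: sigma = q * n * mu
Step 2: sigma = 1.602e-19 * 9.43e+14 * 909
Step 3: sigma = 1.373e-01 S/cm

1.373e-01


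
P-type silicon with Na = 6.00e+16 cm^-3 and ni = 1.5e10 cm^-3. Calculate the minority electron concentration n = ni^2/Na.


Step 1: Majority hole concentration p ≈ Na = 6.00e+16 cm^-3
Step 2: n = ni^2 / Na = (1.5e10)^2 / 6.00e+16
Step 3: n = 3.75e+03 cm^-3

3.75e+03


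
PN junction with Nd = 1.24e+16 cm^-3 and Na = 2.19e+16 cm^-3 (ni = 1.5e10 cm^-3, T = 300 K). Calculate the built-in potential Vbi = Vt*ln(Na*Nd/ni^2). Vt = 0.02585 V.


Step 1: Compute Na*Nd/ni^2 = 2.19e+16 * 1.24e+16 / (1.5e10)^2 = 1.2069e+12
Step 2: ln(1.2069e+12) = 27.8191
Step 3: Vbi = 0.02585 * 27.8191 = 0.719 V

0.719


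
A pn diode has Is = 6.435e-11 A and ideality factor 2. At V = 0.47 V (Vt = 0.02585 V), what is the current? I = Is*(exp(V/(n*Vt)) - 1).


Step 1: V/(n*Vt) = 0.47/(2*0.02585) = 9.0909
Step 2: exp(9.0909) = 8.8742e+03
Step 3: I = 6.435e-11 * (8.8742e+03 - 1) = 5.71e-07 A

5.71e-07


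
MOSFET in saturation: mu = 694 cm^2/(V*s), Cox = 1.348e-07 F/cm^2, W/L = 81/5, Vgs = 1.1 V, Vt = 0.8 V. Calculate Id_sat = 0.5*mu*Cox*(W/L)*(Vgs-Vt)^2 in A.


Step 1: Overdrive voltage Vov = Vgs - Vt = 1.1 - 0.8 = 0.3 V
Step 2: W/L = 81/5 = 16.2
Step 3: Id = 0.5 * 694 * 1.348e-07 * 16.2 * 0.3^2
Step 4: Id = 6.82e-05 A

6.82e-05


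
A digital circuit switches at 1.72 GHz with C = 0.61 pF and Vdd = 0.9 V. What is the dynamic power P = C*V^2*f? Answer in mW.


Step 1: V^2 = 0.9^2 = 0.81 V^2
Step 2: P = C*V^2*f = 0.61e-12 F * 0.81 * 1.72e9 Hz
Step 3: P = 8.49852e-04 W
Step 4: P = 0.85 mW

0.85


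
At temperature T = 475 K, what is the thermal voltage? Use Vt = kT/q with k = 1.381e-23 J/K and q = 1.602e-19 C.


Step 1: kT = 1.381e-23 * 475 = 6.55975e-21 J
Step 2: Vt = kT/q = 6.55975e-21 / 1.602e-19
Step 3: Vt = 0.04095 V

0.04095


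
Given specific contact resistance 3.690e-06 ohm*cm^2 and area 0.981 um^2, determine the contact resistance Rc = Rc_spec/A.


Step 1: Convert area to cm^2: 0.981 um^2 = 9.8100e-09 cm^2
Step 2: Rc = Rc_spec / A = 3.690e-06 / 9.8100e-09
Step 3: Rc = 3.76e+02 ohms

3.76e+02


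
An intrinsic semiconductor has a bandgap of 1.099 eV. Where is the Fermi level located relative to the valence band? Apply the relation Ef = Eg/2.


Step 1: For an intrinsic semiconductor, the Fermi level sits at midgap.
Step 2: Ef = Eg / 2 = 1.099 / 2 = 0.5495 eV

0.5495


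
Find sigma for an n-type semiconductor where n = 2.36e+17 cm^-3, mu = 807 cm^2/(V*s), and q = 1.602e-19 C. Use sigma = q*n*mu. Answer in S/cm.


Step 1: sigma = q * n * mu
Step 2: sigma = 1.602e-19 * 2.36e+17 * 807
Step 3: sigma = 3.051e+01 S/cm

3.051e+01


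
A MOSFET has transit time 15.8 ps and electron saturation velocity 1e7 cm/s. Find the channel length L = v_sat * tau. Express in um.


Step 1: tau in seconds = 15.8 ps * 1e-12 = 1.5800e-11 s
Step 2: L = v_sat * tau = 1e7 * 1.5800e-11 = 1.5800e-04 cm
Step 3: L in um = 1.5800e-04 * 1e4 = 1.58 um

1.58


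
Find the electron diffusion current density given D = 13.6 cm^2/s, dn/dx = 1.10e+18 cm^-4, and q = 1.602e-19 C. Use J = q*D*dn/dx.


Step 1: J = q * D * (dn/dx)
Step 2: J = 1.602e-19 * 13.6 * 1.10e+18
Step 3: J = 2.40e+00 A/cm^2

2.40e+00


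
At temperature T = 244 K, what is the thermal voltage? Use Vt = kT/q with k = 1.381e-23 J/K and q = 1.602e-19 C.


Step 1: kT = 1.381e-23 * 244 = 3.36964e-21 J
Step 2: Vt = kT/q = 3.36964e-21 / 1.602e-19
Step 3: Vt = 0.02103 V

0.02103


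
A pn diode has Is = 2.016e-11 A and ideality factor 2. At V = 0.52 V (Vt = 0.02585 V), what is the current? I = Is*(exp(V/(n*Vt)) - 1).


Step 1: V/(n*Vt) = 0.52/(2*0.02585) = 10.0580
Step 2: exp(10.0580) = 2.3342e+04
Step 3: I = 2.016e-11 * (2.3342e+04 - 1) = 4.71e-07 A

4.71e-07


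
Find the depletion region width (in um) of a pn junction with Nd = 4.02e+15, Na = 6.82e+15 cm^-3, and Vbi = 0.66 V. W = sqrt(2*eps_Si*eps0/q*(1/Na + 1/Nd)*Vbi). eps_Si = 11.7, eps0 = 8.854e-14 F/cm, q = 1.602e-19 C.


Step 1: 1/Na + 1/Nd = 1/6.82e+15 + 1/4.02e+15 = 3.95384e-16
Step 2: 2*eps*eps0/q = 2*11.7*8.854e-14/1.602e-19 = 1.293281e+07
Step 3: W^2 = 1.293281e+07 * 3.95384e-16 * 0.66 = 3.37486e-09
Step 4: W = sqrt(3.37486e-09) = 5.809e-05 cm = 0.5809 um

0.5809


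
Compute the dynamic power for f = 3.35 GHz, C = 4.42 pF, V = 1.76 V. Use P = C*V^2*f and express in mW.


Step 1: V^2 = 1.76^2 = 3.0976 V^2
Step 2: P = C*V^2*f = 4.42e-12 F * 3.0976 * 3.35e9 Hz
Step 3: P = 4.58661632e-02 W
Step 4: P = 45.866 mW

45.866


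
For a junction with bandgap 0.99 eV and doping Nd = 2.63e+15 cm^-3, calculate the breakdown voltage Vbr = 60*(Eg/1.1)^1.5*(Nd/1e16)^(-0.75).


Step 1: Eg/1.1 = 0.99/1.1 = 0.900000
Step 2: (Eg/1.1)^1.5 = 0.900000^1.5 = 0.853815
Step 3: (Nd/1e16)^(-0.75) = (0.263)^(-0.75) = 2.722909
Step 4: Vbr = 60 * 0.853815 * 2.722909 = 139.5 V

139.5


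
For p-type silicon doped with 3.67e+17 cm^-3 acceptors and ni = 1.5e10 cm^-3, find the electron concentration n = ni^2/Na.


Step 1: Majority hole concentration p ≈ Na = 3.67e+17 cm^-3
Step 2: n = ni^2 / Na = (1.5e10)^2 / 3.67e+17
Step 3: n = 6.13e+02 cm^-3

6.13e+02


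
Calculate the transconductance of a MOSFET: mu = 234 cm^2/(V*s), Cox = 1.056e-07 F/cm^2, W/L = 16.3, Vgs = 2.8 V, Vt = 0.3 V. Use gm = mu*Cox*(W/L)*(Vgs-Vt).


Step 1: Vov = Vgs - Vt = 2.8 - 0.3 = 2.5 V
Step 2: gm = mu * Cox * (W/L) * Vov
Step 3: gm = 234 * 1.056e-07 * 16.3 * 2.5 = 1.01e-03 S

1.01e-03


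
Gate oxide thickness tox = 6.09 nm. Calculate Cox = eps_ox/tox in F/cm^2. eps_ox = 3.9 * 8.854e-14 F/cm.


Step 1: eps_ox = 3.9 * 8.854e-14 = 3.45306e-13 F/cm
Step 2: tox in cm = 6.09 nm * 1e-7 = 6.0900e-07 cm
Step 3: Cox = 3.45306e-13 / 6.0900e-07 = 5.67e-07 F/cm^2

5.67e-07


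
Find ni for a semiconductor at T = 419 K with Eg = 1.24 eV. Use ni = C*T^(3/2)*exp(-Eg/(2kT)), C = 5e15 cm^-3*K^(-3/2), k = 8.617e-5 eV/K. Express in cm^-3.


Step 1: Compute kT = 8.617e-5 * 419 = 0.03610523 eV
Step 2: Exponent = -Eg/(2kT) = -1.24/(2*0.03610523) = -17.17203
Step 3: T^(3/2) = 419^1.5 = 8576.72
Step 4: ni = 5e15 * 8576.72 * exp(-17.17203) = 1.49e+12 cm^-3

1.49e+12


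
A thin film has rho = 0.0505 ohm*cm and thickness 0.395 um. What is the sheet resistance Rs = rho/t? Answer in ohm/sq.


Step 1: Convert thickness to cm: t = 0.395 um = 3.9500e-05 cm
Step 2: Rs = rho / t = 0.0505 / 3.9500e-05
Step 3: Rs = 1278.5 ohm/sq

1278.5


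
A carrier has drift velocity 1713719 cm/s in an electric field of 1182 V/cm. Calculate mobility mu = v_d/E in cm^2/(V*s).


Step 1: mu = v_d / E
Step 2: mu = 1713719 / 1182
Step 3: mu = 1449.85 cm^2/(V*s)

1449.85


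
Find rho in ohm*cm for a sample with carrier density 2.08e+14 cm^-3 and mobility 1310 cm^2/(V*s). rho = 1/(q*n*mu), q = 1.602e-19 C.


Step 1: sigma = q * n * mu = 1.602e-19 * 2.08e+14 * 1310 = 4.36513e-02 S/cm
Step 2: rho = 1 / sigma = 1 / 4.36513e-02 = 22.91 ohm*cm

22.91


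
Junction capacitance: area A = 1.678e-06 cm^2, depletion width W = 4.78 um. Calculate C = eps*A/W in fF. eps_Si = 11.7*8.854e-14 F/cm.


Step 1: eps_Si = 11.7 * 8.854e-14 = 1.035918e-12 F/cm
Step 2: W in cm = 4.78 * 1e-4 = 4.78e-04 cm
Step 3: C = 1.035918e-12 * 1.678e-06 / 4.78e-04 = 3.636549e-15 F
Step 4: C = 3.64 fF

3.64


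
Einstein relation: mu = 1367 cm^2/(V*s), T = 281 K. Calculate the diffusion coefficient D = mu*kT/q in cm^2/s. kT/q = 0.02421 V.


Step 1: D = mu * (kT/q)
Step 2: D = 1367 * 0.02421
Step 3: D = 33.1 cm^2/s

33.1


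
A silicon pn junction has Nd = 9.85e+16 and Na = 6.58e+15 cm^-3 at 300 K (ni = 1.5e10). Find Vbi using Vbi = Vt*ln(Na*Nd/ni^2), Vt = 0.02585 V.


Step 1: Compute Na*Nd/ni^2 = 6.58e+15 * 9.85e+16 / (1.5e10)^2 = 2.8806e+12
Step 2: ln(2.8806e+12) = 28.6890
Step 3: Vbi = 0.02585 * 28.6890 = 0.742 V

0.742


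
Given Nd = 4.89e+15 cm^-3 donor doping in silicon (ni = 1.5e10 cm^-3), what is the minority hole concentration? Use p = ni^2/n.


Step 1: Since Nd >> ni, n ≈ Nd = 4.89e+15 cm^-3
Step 2: p = ni^2 / n = (1.5e10)^2 / 4.89e+15
Step 3: p = 2.25e20 / 4.89e+15 = 4.60e+04 cm^-3

4.60e+04


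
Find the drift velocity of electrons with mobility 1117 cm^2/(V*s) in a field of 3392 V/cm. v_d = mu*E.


Step 1: v_d = mu * E
Step 2: v_d = 1117 * 3392 = 3788864
Step 3: v_d = 3.79e+06 cm/s

3.79e+06


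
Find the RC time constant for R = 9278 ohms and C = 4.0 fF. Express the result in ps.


Step 1: tau = R * C
Step 2: tau = 9278 * 4.0 fF = 9278 * 4.0e-15 F
Step 3: tau = 3.7112e-11 s = 37.112 ps

37.112


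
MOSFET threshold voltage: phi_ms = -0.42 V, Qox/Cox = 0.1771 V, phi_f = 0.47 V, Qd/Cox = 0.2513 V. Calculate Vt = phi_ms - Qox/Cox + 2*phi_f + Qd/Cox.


Step 1: Vt = phi_ms - Qox/Cox + 2*phi_f + Qd/Cox
Step 2: Vt = -0.42 - 0.1771 + 2*0.47 + 0.2513
Step 3: Vt = -0.42 - 0.1771 + 0.94 + 0.2513
Step 4: Vt = 0.5942 V

0.5942


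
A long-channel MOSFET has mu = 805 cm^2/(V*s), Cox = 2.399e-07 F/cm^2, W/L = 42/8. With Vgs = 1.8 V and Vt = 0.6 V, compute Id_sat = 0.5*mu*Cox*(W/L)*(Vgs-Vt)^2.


Step 1: Overdrive voltage Vov = Vgs - Vt = 1.8 - 0.6 = 1.2 V
Step 2: W/L = 42/8 = 5.25
Step 3: Id = 0.5 * 805 * 2.399e-07 * 5.25 * 1.2^2
Step 4: Id = 7.30e-04 A

7.30e-04


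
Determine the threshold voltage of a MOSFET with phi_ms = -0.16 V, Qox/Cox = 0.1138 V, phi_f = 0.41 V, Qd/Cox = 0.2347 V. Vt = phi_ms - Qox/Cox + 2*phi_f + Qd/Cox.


Step 1: Vt = phi_ms - Qox/Cox + 2*phi_f + Qd/Cox
Step 2: Vt = -0.16 - 0.1138 + 2*0.41 + 0.2347
Step 3: Vt = -0.16 - 0.1138 + 0.82 + 0.2347
Step 4: Vt = 0.7809 V

0.7809


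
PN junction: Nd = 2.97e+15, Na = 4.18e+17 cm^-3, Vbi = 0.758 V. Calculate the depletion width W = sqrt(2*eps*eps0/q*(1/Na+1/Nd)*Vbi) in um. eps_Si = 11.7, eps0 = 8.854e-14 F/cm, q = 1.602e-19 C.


Step 1: 1/Na + 1/Nd = 1/4.18e+17 + 1/2.97e+15 = 3.39093e-16
Step 2: 2*eps*eps0/q = 2*11.7*8.854e-14/1.602e-19 = 1.293281e+07
Step 3: W^2 = 1.293281e+07 * 3.39093e-16 * 0.758 = 3.32415e-09
Step 4: W = sqrt(3.32415e-09) = 5.766e-05 cm = 0.5766 um

0.5766


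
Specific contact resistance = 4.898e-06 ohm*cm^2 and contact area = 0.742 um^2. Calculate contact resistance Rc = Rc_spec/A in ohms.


Step 1: Convert area to cm^2: 0.742 um^2 = 7.4200e-09 cm^2
Step 2: Rc = Rc_spec / A = 4.898e-06 / 7.4200e-09
Step 3: Rc = 6.60e+02 ohms

6.60e+02


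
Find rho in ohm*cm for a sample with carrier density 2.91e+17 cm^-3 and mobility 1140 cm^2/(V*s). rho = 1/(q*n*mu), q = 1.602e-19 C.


Step 1: sigma = q * n * mu = 1.602e-19 * 2.91e+17 * 1140 = 5.31447e+01 S/cm
Step 2: rho = 1 / sigma = 1 / 5.31447e+01 = 0.01882 ohm*cm

0.01882


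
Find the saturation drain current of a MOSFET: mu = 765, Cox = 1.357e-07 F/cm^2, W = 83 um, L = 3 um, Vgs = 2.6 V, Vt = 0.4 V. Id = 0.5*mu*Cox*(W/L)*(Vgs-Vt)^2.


Step 1: Overdrive voltage Vov = Vgs - Vt = 2.6 - 0.4 = 2.2 V
Step 2: W/L = 83/3 = 27.6667
Step 3: Id = 0.5 * 765 * 1.357e-07 * 27.6667 * 2.2^2
Step 4: Id = 6.95e-03 A

6.95e-03


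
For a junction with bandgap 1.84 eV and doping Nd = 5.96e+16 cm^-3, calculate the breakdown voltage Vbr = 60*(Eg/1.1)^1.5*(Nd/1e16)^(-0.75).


Step 1: Eg/1.1 = 1.84/1.1 = 1.672727
Step 2: (Eg/1.1)^1.5 = 1.672727^1.5 = 2.163404
Step 3: (Nd/1e16)^(-0.75) = (5.96)^(-0.75) = 0.262159
Step 4: Vbr = 60 * 2.163404 * 0.262159 = 34.0 V

34.0


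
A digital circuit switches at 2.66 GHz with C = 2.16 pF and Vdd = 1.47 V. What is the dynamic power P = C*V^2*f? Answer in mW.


Step 1: V^2 = 1.47^2 = 2.1609 V^2
Step 2: P = C*V^2*f = 2.16e-12 F * 2.1609 * 2.66e9 Hz
Step 3: P = 1.241566704e-02 W
Step 4: P = 12.416 mW

12.416


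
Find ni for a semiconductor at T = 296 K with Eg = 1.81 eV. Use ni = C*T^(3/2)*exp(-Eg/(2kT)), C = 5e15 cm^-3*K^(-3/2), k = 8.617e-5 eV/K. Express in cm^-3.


Step 1: Compute kT = 8.617e-5 * 296 = 0.02550632 eV
Step 2: Exponent = -Eg/(2kT) = -1.81/(2*0.02550632) = -35.48140
Step 3: T^(3/2) = 296^1.5 = 5092.58
Step 4: ni = 5e15 * 5092.58 * exp(-35.48140) = 9.92e+03 cm^-3

9.92e+03


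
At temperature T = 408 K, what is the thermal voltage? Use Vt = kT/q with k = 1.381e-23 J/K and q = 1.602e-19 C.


Step 1: kT = 1.381e-23 * 408 = 5.63448e-21 J
Step 2: Vt = kT/q = 5.63448e-21 / 1.602e-19
Step 3: Vt = 0.03517 V

0.03517


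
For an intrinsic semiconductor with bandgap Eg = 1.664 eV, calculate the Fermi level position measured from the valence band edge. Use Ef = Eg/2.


Step 1: For an intrinsic semiconductor, the Fermi level sits at midgap.
Step 2: Ef = Eg / 2 = 1.664 / 2 = 0.832 eV

0.832
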